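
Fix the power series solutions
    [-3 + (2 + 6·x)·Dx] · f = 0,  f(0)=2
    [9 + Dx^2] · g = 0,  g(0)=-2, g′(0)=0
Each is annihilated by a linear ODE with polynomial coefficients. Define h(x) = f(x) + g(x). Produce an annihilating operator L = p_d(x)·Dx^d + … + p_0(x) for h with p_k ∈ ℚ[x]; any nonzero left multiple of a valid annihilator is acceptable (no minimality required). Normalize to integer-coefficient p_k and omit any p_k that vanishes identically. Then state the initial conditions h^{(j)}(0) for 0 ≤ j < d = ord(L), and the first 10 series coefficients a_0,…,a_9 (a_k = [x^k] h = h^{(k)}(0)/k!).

L = (-63 - 216·x - 324·x^2) + (18 + 198·x + 648·x^2 + 648·x^3)·Dx + (-7 - 24·x - 36·x^2)·Dx^2 + (2 + 22·x + 72·x^2 + 72·x^3)·Dx^3  (order 3).
h: a_k = 0, 3, 27/4, 27/8, -837/64, 1701/128, -71361/2560, 72171/1024, -98700039/573440, 14073345/32768, …
ICs: h(0) = 0, h′(0) = 3, h′′(0) = 27/2.

f: a_k = 2, 3, -9/4, 27/8, -405/64, 1701/128, -15309/512, 72171/1024, -2814669/16384, 14073345/32768, …
g: a_k = -2, 0, 9, 0, -27/4, 0, 81/40, 0, -729/2240, 0, …
f+g: L₀ = lclm(L_f,L_g), ord ≤ 1+2.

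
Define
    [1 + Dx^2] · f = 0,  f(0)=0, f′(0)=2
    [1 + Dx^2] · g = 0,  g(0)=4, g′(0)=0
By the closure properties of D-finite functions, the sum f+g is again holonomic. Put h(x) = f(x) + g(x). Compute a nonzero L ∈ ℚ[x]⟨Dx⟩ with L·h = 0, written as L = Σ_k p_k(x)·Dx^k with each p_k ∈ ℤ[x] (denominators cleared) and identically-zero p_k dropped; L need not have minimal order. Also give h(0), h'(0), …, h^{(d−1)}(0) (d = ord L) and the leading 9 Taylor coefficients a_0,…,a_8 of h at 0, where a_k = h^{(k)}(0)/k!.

f: a_k = 0, 2, 0, -1/3, 0, 1/60, 0, -1/2520, 0, …
g: a_k = 4, 0, -2, 0, 1/6, 0, -1/180, 0, 1/10080, …
Sum ⇒ L₀ = lclm(L_f,L_g) in ℚ(x)⟨Dx⟩.
L = 1 + Dx^2  (order 2).
h: a_k = 4, 2, -2, -1/3, 1/6, 1/60, -1/180, -1/2520, 1/10080, …
ICs: h(0) = 4, h′(0) = 2.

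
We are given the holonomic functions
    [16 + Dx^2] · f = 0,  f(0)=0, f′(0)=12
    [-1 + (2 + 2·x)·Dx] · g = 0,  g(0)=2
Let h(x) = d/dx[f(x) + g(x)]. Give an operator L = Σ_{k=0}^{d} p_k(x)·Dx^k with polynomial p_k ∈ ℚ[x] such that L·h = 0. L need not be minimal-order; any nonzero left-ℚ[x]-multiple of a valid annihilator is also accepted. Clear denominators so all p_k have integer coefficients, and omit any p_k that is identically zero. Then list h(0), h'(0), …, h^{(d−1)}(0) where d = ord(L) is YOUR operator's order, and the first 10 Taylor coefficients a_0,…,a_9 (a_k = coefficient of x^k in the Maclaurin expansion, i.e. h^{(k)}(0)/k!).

f: a_k = 0, 12, 0, -32, 0, 128/5, 0, -1024/105, 0, 2048/945, …
g: a_k = 2, 1, -1/4, 1/8, -5/64, 7/128, -21/512, 33/1024, -429/16384, 715/32768, …
Sum ⇒ L₀ = lclm(L_f,L_g) in ℚ(x)⟨Dx⟩.
h₀' ⇒ L via d/dx closure of L₀.
L = (-1264 - 2048·x - 1024·x^2) + (-2144 - 6240·x - 6144·x^2 - 2048·x^3)·Dx + (-79 - 128·x - 64·x^2)·Dx^2 + (-134 - 390·x - 384·x^2 - 128·x^3)·Dx^3  (order 3).
h: a_k = 13, -1/2, -765/8, -5/16, 16419/128, -63/256, -1045111/15360, -429/2048, 67784539/3440640, -12155/65536, …
ICs: h(0) = 13, h′(0) = -1/2, h′′(0) = -765/4.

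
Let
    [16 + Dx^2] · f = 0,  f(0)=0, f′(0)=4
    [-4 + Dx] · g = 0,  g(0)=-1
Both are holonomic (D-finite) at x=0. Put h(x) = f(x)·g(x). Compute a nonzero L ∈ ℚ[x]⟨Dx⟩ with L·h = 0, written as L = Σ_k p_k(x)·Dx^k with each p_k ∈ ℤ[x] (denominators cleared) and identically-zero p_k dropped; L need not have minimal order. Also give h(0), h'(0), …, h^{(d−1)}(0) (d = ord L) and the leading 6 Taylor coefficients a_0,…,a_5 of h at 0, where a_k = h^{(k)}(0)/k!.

L = 32 - 8·Dx + Dx^2  (order 2).
h: a_k = 0, -4, -16, -64/3, 0, 512/15, …
ICs: h(0) = 0, h′(0) = -4.

f: a_k = 0, 4, 0, -32/3, 0, 128/15, …
g: a_k = -1, -4, -8, -32/3, -32/3, -128/15, …
L₀ := L_f ⊗_s L_g (sym. prod.), ord ≤ 2.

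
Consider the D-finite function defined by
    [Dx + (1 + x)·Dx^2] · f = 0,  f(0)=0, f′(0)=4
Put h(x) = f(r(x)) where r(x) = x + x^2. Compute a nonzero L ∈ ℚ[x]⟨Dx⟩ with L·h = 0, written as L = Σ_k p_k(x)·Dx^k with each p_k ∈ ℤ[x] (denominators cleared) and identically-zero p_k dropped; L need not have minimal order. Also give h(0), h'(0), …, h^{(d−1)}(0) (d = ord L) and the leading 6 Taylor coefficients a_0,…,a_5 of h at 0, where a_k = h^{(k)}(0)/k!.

L = (-1 + 2·x + 2·x^2)·Dx + (1 + 3·x + 3·x^2 + 2·x^3)·Dx^2  (order 2).
h: a_k = 0, 4, 2, -8/3, 1, 4/5, …
ICs: h(0) = 0, h′(0) = 4.

f: a_k = 0, 4, -2, 4/3, -1, 4/5, …
Substitute x→r, Dx→(1/r')Dx; clear ⇒ L₀.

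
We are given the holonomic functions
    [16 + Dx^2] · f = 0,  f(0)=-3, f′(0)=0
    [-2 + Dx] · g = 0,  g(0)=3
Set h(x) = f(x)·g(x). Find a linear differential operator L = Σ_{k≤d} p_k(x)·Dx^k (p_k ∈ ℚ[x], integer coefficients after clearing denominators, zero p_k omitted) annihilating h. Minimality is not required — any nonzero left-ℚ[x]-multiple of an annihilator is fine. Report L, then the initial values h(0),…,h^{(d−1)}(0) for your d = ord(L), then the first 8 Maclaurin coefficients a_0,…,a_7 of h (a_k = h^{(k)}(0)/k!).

f: a_k = -3, 0, 24, 0, -32, 0, 256/15, 0, …
g: a_k = 3, 6, 6, 4, 2, 4/5, 4/15, 8/105, …
h₀=f·g: eliminate ⇒ L₀, order ≤ 2·1.
L = 20 - 4·Dx + Dx^2  (order 2).
h: a_k = -9, -18, 54, 132, 42, -492/5, -468/5, -232/35, …
ICs: h(0) = -9, h′(0) = -18.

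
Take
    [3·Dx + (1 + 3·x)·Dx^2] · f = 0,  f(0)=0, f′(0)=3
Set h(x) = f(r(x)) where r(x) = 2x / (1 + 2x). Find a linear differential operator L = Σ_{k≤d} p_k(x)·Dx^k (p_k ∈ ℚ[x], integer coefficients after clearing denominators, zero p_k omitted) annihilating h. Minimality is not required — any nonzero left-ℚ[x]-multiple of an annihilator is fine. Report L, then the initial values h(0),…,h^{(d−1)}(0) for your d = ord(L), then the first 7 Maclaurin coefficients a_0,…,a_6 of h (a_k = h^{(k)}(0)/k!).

f: a_k = 0, 3, -9/2, 9, -81/4, 243/5, -243/2, …
f∘r: x↦r, Dx↦Dx/r' in L_f ⇒ L₀.
L = (10 + 32·x)·Dx + (1 + 10·x + 16·x^2)·Dx^2  (order 2).
h: a_k = 0, 6, -30, 168, -1020, 32736/5, -43680, …
ICs: h(0) = 0, h′(0) = 6.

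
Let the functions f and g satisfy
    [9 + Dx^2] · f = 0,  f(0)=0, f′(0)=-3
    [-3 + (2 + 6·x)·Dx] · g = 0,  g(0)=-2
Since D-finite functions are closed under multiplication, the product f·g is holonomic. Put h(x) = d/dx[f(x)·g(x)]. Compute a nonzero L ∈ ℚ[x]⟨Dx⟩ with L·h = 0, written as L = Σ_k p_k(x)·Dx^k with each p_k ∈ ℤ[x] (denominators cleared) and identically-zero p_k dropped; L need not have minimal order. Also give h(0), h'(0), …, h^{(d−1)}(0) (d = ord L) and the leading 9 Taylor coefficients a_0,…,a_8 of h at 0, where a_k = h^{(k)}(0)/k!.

L = (477 + 3888·x + 11016·x^2 + 15552·x^3 + 11664·x^4) + (-12 - 324·x - 1296·x^2 - 1296·x^3)·Dx + (28 + 264·x + 972·x^2 + 1728·x^3 + 1296·x^4)·Dx^2  (order 2).
h: a_k = 6, 18, -189/4, -27/2, -1539/64, 59049/320, -238869/512, 5632983/4480, -405196425/114688, …
ICs: h(0) = 6, h′(0) = 18.

f: a_k = 0, -3, 0, 9/2, 0, -81/40, 0, 243/560, 0, …
g: a_k = -2, -3, 9/4, -27/8, 405/64, -1701/128, 15309/512, -72171/1024, 2814669/16384, …
h₀=f·g: eliminate ⇒ L₀, order ≤ 2·1.
Derive L from L₀ (diff closure).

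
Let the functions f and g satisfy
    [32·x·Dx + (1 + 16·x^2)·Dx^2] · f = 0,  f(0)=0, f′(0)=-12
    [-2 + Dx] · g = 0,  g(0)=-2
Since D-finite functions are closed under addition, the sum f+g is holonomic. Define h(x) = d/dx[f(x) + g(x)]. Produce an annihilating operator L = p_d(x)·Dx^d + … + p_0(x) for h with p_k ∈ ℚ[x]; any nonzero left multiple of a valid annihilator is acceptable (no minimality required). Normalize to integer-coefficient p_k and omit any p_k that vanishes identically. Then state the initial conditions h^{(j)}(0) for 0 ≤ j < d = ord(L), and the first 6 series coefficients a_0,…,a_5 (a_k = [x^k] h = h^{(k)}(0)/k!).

f: a_k = 0, -12, 0, 64, 0, -3072/5, …
g: a_k = -2, -4, -4, -8/3, -4/3, -8/15, …
Weyl lclm of L_f,L_g ⇒ L₀ (ord ≤ 3).
h=h₀': d/dx-closure on L₀ ⇒ L.
L = (32 - 64·x - 1536·x^2 - 1024·x^3) + (-18 + 704·x^2 - 512·x^4)·Dx + (1 + 16·x + 32·x^2 + 256·x^3 + 256·x^4)·Dx^2  (order 2).
h: a_k = -16, -8, 184, -16/3, -9224/3, -16/15, …
ICs: h(0) = -16, h′(0) = -8.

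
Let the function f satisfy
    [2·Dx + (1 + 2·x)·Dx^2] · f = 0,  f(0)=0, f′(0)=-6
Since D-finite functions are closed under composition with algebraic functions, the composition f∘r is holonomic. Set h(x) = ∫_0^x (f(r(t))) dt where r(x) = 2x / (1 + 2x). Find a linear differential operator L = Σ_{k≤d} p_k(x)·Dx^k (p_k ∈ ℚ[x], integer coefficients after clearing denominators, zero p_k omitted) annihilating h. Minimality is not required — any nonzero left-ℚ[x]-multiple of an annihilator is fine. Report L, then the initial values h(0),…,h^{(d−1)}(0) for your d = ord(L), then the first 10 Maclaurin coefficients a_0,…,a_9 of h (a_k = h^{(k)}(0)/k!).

L = (8 + 24·x)·Dx^2 + (1 + 8·x + 12·x^2)·Dx^3  (order 3).
h: a_k = 0, 0, -6, 16, -52, 192, -3872/5, 3328, -104928/7, 209920/3, …
ICs: h(0) = 0, h′(0) = 0, h′′(0) = -12.

f: a_k = 0, -6, 6, -8, 12, -96/5, 32, -384/7, 96, -512/3, …
f∘r: x↦r, Dx↦Dx/r' in L_f ⇒ L₀.
∫: right-multiply L₀ by Dx.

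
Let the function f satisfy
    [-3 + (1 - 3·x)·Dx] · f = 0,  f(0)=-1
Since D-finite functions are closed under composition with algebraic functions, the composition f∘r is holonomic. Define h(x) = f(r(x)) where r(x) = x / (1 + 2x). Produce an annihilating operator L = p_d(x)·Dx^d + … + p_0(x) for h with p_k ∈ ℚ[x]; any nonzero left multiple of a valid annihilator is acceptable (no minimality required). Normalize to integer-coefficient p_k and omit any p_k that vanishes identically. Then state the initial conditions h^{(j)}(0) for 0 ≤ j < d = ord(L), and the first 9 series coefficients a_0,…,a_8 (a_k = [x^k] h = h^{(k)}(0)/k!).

L = 3 + (-1 - x + 2·x^2)·Dx  (order 1).
h: a_k = -1, -3, -3, -3, -3, -3, -3, -3, -3, …
ICs: h(0) = -1.

f: a_k = -1, -3, -9, -27, -81, -243, -729, -2187, -6561, …
f∘r: x↦r, Dx↦Dx/r' in L_f ⇒ L₀.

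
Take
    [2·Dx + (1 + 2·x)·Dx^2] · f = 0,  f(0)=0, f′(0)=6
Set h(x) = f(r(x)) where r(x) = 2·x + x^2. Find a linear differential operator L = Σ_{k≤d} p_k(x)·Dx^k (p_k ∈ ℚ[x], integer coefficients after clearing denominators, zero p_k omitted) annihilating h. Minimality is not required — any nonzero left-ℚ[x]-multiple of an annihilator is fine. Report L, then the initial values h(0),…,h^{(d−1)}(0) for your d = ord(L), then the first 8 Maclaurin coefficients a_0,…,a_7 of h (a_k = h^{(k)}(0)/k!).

f: a_k = 0, 6, -6, 8, -12, 96/5, -32, 384/7, …
Change of var in L_f (x↦r) gives L₀.
L = (3 + 4·x + 2·x^2)·Dx + (1 + 5·x + 6·x^2 + 2·x^3)·Dx^2  (order 2).
h: a_k = 0, 12, -18, 40, -102, 1392/5, -792, 16224/7, …
ICs: h(0) = 0, h′(0) = 12.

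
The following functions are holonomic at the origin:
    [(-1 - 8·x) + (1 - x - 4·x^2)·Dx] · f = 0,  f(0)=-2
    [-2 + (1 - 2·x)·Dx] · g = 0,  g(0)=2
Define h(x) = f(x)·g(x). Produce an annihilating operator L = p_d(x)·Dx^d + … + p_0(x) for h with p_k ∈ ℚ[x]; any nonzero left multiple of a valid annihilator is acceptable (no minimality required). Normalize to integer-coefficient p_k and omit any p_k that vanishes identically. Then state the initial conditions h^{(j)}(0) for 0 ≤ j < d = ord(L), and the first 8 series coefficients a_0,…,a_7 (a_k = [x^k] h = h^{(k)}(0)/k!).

f: a_k = -2, -2, -10, -18, -58, -130, -362, -882, …
g: a_k = 2, 4, 8, 16, 32, 64, 128, 256, …
h₀=f·g: eliminate ⇒ L₀, order ≤ 1·1.
L = (-3 - 4·x + 24·x^2) + (1 - 3·x - 2·x^2 + 8·x^3)·Dx  (order 1).
h: a_k = -4, -12, -44, -124, -364, -988, -2700, -7164, …
ICs: h(0) = -4.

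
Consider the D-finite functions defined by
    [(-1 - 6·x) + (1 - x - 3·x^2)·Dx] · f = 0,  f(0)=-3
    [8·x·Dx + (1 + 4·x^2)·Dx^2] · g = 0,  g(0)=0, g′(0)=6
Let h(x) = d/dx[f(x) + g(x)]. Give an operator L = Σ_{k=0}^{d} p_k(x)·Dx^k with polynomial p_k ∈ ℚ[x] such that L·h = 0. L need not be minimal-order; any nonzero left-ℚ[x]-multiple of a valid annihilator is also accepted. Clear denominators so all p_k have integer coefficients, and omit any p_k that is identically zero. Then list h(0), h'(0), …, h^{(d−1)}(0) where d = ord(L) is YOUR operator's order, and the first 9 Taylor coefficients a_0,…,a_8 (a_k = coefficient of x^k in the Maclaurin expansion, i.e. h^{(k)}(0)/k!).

L = (-32 + 128·x + 1488·x^2 + 2880·x^3 + 8424·x^4 + 2592·x^6) + (25 + 160·x + 214·x^2 + 1188·x^3 + 2628·x^4 + 6264·x^5 + 432·x^6 + 2592·x^7)·Dx + (-4 - 9·x - 54·x^2 + 66·x^3 + x^4 + 444·x^5 + 720·x^6 + 144·x^7 + 432·x^8)·Dx^2  (order 2).
h: a_k = 3, -24, -87, -228, -504, -1746, -4941, -12192, -29757, …
ICs: h(0) = 3, h′(0) = -24.

f: a_k = -3, -3, -12, -21, -57, -120, -291, -651, -1524, …
g: a_k = 0, 6, 0, -8, 0, 96/5, 0, -384/7, 0, …
Weyl lclm of L_f,L_g ⇒ L₀ (ord ≤ 3).
Derive L from L₀ (diff closure).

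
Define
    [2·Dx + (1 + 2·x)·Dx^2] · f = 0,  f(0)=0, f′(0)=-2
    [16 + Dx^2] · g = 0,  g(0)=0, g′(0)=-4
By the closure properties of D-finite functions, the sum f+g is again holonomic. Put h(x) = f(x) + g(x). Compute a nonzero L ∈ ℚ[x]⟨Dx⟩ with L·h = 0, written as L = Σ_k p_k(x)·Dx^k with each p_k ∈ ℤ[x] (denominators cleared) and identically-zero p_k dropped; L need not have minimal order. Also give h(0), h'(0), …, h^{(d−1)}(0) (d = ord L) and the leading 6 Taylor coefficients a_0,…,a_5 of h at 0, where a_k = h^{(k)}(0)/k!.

f: a_k = 0, -2, 2, -8/3, 4, -32/5, …
g: a_k = 0, -4, 0, 32/3, 0, -128/15, …
L₀ := lclm(L_f,L_g); ord L₀ ≤ 2+2.
L = (160 + 256·x + 256·x^2)·Dx + (48 + 224·x + 384·x^2 + 256·x^3)·Dx^2 + (10 + 16·x + 16·x^2)·Dx^3 + (3 + 14·x + 24·x^2 + 16·x^3)·Dx^4  (order 4).
h: a_k = 0, -6, 2, 8, 4, -224/15, …
ICs: h(0) = 0, h′(0) = -6, h′′(0) = 4, h′′′(0) = 48.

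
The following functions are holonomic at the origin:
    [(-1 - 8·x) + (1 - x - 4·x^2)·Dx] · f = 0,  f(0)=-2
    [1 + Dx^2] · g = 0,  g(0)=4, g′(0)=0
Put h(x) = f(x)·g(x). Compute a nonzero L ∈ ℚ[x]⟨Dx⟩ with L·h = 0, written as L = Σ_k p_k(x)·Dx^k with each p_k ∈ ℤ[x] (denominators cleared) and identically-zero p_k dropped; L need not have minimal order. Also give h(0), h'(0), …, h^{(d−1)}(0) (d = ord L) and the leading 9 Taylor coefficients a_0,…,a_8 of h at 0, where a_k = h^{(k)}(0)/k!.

f: a_k = -2, -2, -10, -18, -58, -130, -362, -882, -2330, …
g: a_k = 4, 0, -2, 0, 1/6, 0, -1/180, 0, 1/10080, …
h₀=f·g: eliminate ⇒ L₀, order ≤ 1·2.
L = (7 + x + 4·x^2) + (2 + 16·x)·Dx + (-1 + x + 4·x^2)·Dx^2  (order 2).
h: a_k = -8, -8, -36, -68, -637/3, -1453/3, -120029/90, -294389/90, -14457427/1680, …
ICs: h(0) = -8, h′(0) = -8.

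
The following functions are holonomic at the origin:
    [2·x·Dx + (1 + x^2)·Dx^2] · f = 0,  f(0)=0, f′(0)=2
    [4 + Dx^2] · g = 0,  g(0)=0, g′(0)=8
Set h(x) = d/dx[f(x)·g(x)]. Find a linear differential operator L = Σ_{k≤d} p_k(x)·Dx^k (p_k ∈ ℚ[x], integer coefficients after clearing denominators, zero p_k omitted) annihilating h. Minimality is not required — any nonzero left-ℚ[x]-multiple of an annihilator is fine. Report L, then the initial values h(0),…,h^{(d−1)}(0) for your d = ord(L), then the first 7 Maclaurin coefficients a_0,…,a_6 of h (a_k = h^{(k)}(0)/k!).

f: a_k = 0, 2, 0, -2/3, 0, 2/5, 0, …
g: a_k = 0, 8, 0, -16/3, 0, 16/15, 0, …
Sym-product of L_f,L_g gives L₀ (≤ ord 4).
h₀' ⇒ L via d/dx closure of L₀.
L = (512 + 1824·x^2 + 2768·x^4 + 1920·x^6 + 912·x^8 + 320·x^10 + 64·x^12) + (248·x + 944·x^3 + 1240·x^5 + 800·x^7 + 320·x^9 + 64·x^11)·Dx + (168 + 652·x^2 + 1080·x^4 + 892·x^6 + 488·x^8 + 176·x^10 + 32·x^12)·Dx^2 + (62·x + 236·x^3 + 310·x^5 + 200·x^7 + 80·x^9 + 16·x^11)·Dx^3 + (10 + 49·x^2 + 97·x^4 + 103·x^6 + 65·x^8 + 24·x^10 + 4·x^12)·Dx^4  (order 4).
h: a_k = 0, 32, 0, -64, 0, 160/3, 0, …
ICs: h(0) = 0, h′(0) = 32, h′′(0) = 0, h′′′(0) = -384.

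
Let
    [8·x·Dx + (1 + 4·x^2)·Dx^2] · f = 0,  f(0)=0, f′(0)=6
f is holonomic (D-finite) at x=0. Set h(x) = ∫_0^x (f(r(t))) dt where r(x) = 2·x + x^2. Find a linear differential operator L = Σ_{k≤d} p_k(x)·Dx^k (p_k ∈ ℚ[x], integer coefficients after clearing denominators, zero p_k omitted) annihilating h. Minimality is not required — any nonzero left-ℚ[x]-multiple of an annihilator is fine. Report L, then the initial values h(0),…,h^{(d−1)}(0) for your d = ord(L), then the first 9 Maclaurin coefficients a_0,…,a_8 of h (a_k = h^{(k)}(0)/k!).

L = (-1 + 32·x + 64·x^2 + 48·x^3 + 12·x^4)·Dx^2 + (1 + x + 16·x^2 + 32·x^3 + 20·x^4 + 4·x^5)·Dx^3  (order 3).
h: a_k = 0, 0, 6, 2, -16, -96/5, 472/5, 1528/7, -4800/7, …
ICs: h(0) = 0, h′(0) = 0, h′′(0) = 12.

f: a_k = 0, 6, 0, -8, 0, 96/5, 0, -384/7, 0, …
L₀ from L_f via x↦r, Dx↦r'^{-1}Dx.
h=∫₀ˣh₀: take L = L₀·Dx.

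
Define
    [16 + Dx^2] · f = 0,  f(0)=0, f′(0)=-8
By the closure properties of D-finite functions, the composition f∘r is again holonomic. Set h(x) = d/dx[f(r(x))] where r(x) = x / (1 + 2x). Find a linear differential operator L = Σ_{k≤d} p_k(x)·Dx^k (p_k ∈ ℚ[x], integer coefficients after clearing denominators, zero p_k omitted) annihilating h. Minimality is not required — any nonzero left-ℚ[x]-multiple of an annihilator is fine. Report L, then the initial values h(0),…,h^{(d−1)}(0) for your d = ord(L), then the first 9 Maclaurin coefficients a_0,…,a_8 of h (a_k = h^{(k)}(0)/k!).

L = (40 + 96·x + 96·x^2) + (12 + 72·x + 144·x^2 + 96·x^3)·Dx + (1 + 8·x + 24·x^2 + 32·x^3 + 16·x^4)·Dx^2  (order 2).
h: a_k = -8, 32, -32, -256, 5504/3, -7680, 1131008/45, -3104768/45, 50444288/315, …
ICs: h(0) = -8, h′(0) = 32.

f: a_k = 0, -8, 0, 64/3, 0, -256/15, 0, 2048/315, 0, …
Substitute x→r, Dx→(1/r')Dx; clear ⇒ L₀.
h₀' ⇒ L via d/dx closure of L₀.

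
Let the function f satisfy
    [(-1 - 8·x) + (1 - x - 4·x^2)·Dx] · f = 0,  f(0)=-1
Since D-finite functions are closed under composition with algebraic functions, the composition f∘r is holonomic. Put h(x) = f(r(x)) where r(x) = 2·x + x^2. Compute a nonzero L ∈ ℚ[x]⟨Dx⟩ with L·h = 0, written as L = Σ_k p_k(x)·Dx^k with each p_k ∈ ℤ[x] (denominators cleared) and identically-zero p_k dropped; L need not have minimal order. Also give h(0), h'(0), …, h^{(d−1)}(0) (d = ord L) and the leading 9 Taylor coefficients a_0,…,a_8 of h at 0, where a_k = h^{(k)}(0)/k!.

f: a_k = -1, -1, -5, -9, -29, -65, -181, -441, -1165, …
L₀ from L_f via x↦r, Dx↦r'^{-1}Dx.
L = (2 + 34·x + 48·x^2 + 16·x^3) + (-1 + 2·x + 17·x^2 + 16·x^3 + 4·x^4)·Dx  (order 1).
h: a_k = -1, -2, -21, -92, -577, -3062, -17489, -96632, -541877, …
ICs: h(0) = -1.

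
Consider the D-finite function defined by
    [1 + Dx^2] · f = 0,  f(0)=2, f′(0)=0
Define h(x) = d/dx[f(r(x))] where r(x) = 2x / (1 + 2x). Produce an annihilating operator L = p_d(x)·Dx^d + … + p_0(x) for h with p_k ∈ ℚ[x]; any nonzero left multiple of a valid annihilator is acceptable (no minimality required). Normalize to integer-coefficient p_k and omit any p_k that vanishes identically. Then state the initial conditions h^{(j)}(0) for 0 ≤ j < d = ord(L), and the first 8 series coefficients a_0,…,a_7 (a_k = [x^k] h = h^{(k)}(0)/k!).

f: a_k = 2, 0, -1, 0, 1/12, 0, -1/360, 0, …
Substitute x→r, Dx→(1/r')Dx; clear ⇒ L₀.
h₀' ⇒ L via d/dx closure of L₀.
L = (28 + 96·x + 96·x^2) + (12 + 72·x + 144·x^2 + 96·x^3)·Dx + (1 + 8·x + 24·x^2 + 32·x^3 + 16·x^4)·Dx^2  (order 2).
h: a_k = 0, -8, 48, -560/3, 1760/3, -24016/15, 19488/5, -534368/63, …
ICs: h(0) = 0, h′(0) = -8.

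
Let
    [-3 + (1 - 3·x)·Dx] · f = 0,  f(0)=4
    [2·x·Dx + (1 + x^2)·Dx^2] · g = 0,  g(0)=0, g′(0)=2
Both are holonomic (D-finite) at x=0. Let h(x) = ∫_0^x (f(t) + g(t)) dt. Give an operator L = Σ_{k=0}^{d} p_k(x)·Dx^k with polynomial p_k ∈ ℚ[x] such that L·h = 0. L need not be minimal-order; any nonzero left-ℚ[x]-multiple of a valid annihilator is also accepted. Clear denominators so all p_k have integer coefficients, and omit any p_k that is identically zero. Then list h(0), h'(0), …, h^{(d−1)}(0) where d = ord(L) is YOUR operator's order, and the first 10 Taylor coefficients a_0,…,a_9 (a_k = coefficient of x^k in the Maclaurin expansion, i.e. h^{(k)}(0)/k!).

L = (-6 + 72·x + 18·x^2)·Dx^2 + (28 - 6·x + 60·x^2 + 18·x^3)·Dx^3 + (-3 + 8·x + 8·x^3 + 3·x^4)·Dx^4  (order 4).
h: a_k = 0, 4, 7, 12, 161/6, 324/5, 2431/15, 2916/7, 30617/28, 2916, …
ICs: h(0) = 0, h′(0) = 4, h′′(0) = 14, h′′′(0) = 72.

f: a_k = 4, 12, 36, 108, 324, 972, 2916, 8748, 26244, 78732, …
g: a_k = 0, 2, 0, -2/3, 0, 2/5, 0, -2/7, 0, 2/9, …
L₀ := lclm(L_f,L_g); ord L₀ ≤ 1+2.
∫: right-multiply L₀ by Dx.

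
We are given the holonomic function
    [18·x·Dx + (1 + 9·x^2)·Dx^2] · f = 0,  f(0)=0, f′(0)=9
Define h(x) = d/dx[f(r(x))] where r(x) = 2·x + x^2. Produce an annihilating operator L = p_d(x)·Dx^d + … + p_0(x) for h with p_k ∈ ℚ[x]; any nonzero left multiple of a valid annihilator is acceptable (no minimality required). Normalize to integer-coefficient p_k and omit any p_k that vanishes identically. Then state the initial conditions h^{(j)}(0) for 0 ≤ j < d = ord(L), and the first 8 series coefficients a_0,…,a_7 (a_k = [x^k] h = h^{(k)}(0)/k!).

f: a_k = 0, 9, 0, -27, 0, 729/5, 0, -6561/7, …
f∘r: x↦r, Dx↦Dx/r' in L_f ⇒ L₀.
Derive L from L₀ (diff closure).
L = (-1 + 72·x + 144·x^2 + 108·x^3 + 27·x^4) + (1 + x + 36·x^2 + 72·x^3 + 45·x^4 + 9·x^5)·Dx  (order 1).
h: a_k = 18, 18, -648, -1296, 22518, 69822, -758160, -3312576, …
ICs: h(0) = 18.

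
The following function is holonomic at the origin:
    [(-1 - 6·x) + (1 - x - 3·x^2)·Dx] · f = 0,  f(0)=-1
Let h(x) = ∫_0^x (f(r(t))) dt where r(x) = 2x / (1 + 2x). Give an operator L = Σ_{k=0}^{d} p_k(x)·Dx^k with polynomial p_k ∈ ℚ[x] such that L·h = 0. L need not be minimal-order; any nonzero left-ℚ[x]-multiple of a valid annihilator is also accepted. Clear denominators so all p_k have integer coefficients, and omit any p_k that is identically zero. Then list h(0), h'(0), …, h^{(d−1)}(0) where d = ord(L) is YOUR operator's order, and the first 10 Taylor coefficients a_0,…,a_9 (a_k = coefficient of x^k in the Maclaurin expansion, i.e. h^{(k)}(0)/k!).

f: a_k = -1, -1, -4, -7, -19, -40, -97, -217, -508, -1159, …
Change of var in L_f (x↦r) gives L₀.
h=∫h₀ ⇒ L = L₀·Dx.
L = (2 + 28·x)·Dx + (-1 - 4·x + 8·x^2 + 24·x^3)·Dx^2  (order 2).
h: a_k = 0, -1, -1, -4, 0, -144/5, 48, -2304/7, 1008, -4864, …
ICs: h(0) = 0, h′(0) = -1.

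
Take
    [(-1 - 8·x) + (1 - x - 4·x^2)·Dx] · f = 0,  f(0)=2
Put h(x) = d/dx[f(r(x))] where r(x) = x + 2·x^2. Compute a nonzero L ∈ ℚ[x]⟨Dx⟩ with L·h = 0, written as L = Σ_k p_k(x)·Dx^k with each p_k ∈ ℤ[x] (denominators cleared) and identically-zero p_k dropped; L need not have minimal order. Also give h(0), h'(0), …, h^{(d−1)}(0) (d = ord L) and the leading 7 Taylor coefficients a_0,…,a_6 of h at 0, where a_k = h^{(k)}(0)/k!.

L = (14 + 20·x + 120·x^2 + 320·x^3 + 320·x^4) + (-1 - 3·x + 10·x^2 + 40·x^3 + 80·x^4 + 64·x^5)·Dx  (order 1).
h: a_k = 2, 28, 174, 824, 4050, 19188, 85974, …
ICs: h(0) = 2.

f: a_k = 2, 2, 10, 18, 58, 130, 362, …
L₀ from L_f via x↦r, Dx↦r'^{-1}Dx.
Differentiate: ansatz ord ≤ ord L₀ ⇒ L.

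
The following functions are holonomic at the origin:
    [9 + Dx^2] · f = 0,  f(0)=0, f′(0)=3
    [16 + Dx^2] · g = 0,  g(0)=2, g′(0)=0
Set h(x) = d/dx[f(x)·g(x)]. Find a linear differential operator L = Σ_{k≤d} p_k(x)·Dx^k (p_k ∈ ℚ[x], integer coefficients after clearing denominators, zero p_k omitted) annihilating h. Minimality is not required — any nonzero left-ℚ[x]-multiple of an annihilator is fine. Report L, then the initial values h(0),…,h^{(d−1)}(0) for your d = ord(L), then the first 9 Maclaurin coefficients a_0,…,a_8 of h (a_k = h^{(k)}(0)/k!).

f: a_k = 0, 3, 0, -9/2, 0, 81/40, 0, -243/560, 0, …
g: a_k = 2, 0, -16, 0, 64/3, 0, -512/45, 0, 1024/315, …
h₀=f·g: eliminate ⇒ L₀, order ≤ 2·2.
h=h₀': d/dx-closure on L₀ ⇒ L.
L = 49 + 50·Dx^2 + Dx^4  (order 4).
h: a_k = 6, 0, -171, 0, 2801/4, 0, -137257/120, 0, 2241867/2240, …
ICs: h(0) = 6, h′(0) = 0, h′′(0) = -342, h′′′(0) = 0.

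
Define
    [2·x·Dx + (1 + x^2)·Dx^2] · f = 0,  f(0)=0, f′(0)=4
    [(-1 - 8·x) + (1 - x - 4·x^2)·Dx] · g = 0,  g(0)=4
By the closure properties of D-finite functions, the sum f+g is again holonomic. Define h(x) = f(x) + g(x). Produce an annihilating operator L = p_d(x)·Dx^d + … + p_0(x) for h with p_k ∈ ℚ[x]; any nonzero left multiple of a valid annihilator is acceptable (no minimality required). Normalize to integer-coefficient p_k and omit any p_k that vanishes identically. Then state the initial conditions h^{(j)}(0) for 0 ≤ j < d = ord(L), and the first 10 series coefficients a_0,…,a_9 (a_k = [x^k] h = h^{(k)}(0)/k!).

f: a_k = 0, 4, 0, -4/3, 0, 4/5, 0, -4/7, 0, 4/9, …
g: a_k = 4, 4, 20, 36, 116, 260, 724, 1764, 4660, 11716, …
Sum ⇒ L₀ = lclm(L_f,L_g) in ℚ(x)⟨Dx⟩.
L = (10 - 40·x - 478·x^2 - 864·x^3 - 2496·x^4 - 384·x^6)·Dx + (-28 - 246·x - 316·x^2 - 1182·x^3 - 752·x^4 - 2048·x^5 - 48·x^6 - 384·x^7)·Dx^2 + (5 + 8·x + 32·x^2 - 104·x^3 - 197·x^4 - 128·x^5 - 288·x^6 - 16·x^7 - 64·x^8)·Dx^3  (order 3).
h: a_k = 4, 8, 20, 104/3, 116, 1304/5, 724, 12344/7, 4660, 105448/9, …
ICs: h(0) = 4, h′(0) = 8, h′′(0) = 40.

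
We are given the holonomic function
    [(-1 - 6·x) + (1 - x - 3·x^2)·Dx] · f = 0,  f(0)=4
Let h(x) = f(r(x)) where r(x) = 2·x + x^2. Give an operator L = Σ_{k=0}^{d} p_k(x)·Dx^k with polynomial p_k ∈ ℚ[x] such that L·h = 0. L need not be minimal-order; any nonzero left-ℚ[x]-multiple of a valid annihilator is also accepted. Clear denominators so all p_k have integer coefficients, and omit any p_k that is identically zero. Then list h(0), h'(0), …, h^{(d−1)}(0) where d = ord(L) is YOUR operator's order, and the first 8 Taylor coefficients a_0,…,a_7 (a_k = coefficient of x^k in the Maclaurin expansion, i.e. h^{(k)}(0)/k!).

L = (2 + 26·x + 36·x^2 + 12·x^3) + (-1 + 2·x + 13·x^2 + 12·x^3 + 3·x^4)·Dx  (order 1).
h: a_k = 4, 8, 68, 288, 1568, 7720, 39484, 199008, …
ICs: h(0) = 4.

f: a_k = 4, 4, 16, 28, 76, 160, 388, 868, …
h₀=f(r): pull back L_f along r ⇒ L₀.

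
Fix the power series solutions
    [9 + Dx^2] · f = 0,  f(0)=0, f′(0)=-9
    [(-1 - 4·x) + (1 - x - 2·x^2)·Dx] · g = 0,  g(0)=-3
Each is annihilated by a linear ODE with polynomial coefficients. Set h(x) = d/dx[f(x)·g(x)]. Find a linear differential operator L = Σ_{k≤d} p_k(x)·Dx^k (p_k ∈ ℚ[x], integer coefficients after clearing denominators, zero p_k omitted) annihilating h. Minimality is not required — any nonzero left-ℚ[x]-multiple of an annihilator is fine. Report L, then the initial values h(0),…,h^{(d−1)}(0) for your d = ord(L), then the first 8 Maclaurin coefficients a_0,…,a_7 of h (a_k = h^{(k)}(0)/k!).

f: a_k = 0, -9, 0, 27/2, 0, -243/40, 0, 729/560, …
g: a_k = -3, -3, -9, -15, -33, -63, -129, -255, …
h₀=f·g: eliminate ⇒ L₀, order ≤ 2·1.
h=h₀': d/dx-closure on L₀ ⇒ L.
L = (-33 - 162·x - 243·x^2 + 324·x^3 + 324·x^4) + (-6 - 6·x + 108·x^2 + 144·x^3)·Dx + (5 - 14·x - 19·x^2 + 36·x^3 + 36·x^4)·Dx^2  (order 2).
h: a_k = 27, 54, 243/2, 378, 7749/8, 45927/20, 429111/80, 857763/70, …
ICs: h(0) = 27, h′(0) = 54.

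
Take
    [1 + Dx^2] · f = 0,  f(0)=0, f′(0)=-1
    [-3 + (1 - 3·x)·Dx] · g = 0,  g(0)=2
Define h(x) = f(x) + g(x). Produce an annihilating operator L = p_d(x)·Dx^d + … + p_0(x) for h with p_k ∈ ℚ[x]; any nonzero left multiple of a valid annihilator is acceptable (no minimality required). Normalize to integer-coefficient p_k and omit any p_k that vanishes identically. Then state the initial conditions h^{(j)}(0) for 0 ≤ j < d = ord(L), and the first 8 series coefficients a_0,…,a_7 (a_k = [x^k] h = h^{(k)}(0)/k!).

L = (-165 + 18·x - 27·x^2) + (19 - 63·x + 27·x^2 - 27·x^3)·Dx + (-165 + 18·x - 27·x^2)·Dx^2 + (19 - 63·x + 27·x^2 - 27·x^3)·Dx^3  (order 3).
h: a_k = 2, 5, 18, 325/6, 162, 58319/120, 1458, 22044961/5040, …
ICs: h(0) = 2, h′(0) = 5, h′′(0) = 36.

f: a_k = 0, -1, 0, 1/6, 0, -1/120, 0, 1/5040, …
g: a_k = 2, 6, 18, 54, 162, 486, 1458, 4374, …
L₀ := lclm(L_f,L_g); ord L₀ ≤ 2+1.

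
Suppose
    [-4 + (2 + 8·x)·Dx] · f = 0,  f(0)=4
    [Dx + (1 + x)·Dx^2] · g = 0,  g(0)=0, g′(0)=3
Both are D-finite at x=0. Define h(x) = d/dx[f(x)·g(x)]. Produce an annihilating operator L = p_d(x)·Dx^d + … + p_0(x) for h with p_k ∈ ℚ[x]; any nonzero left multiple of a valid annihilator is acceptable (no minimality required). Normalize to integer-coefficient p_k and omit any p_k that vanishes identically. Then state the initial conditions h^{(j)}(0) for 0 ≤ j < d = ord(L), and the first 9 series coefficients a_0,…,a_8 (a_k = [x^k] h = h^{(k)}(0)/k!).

L = (-4 + 40·x + 8·x^2) + (28 + 174·x + 264·x^2 + 64·x^3)·Dx + (5 + 47·x + 138·x^2 + 128·x^3 + 32·x^4)·Dx^2  (order 2).
h: a_k = 12, 36, -96, 260, -778, 12624/5, -43228/5, 1072268/35, -777237/7, …
ICs: h(0) = 12, h′(0) = 36.

f: a_k = 4, 8, -8, 16, -40, 112, -336, 1056, -3432, …
g: a_k = 0, 3, -3/2, 1, -3/4, 3/5, -1/2, 3/7, -3/8, …
h₀=f·g: eliminate ⇒ L₀, order ≤ 1·2.
Differentiate: ansatz ord ≤ ord L₀ ⇒ L.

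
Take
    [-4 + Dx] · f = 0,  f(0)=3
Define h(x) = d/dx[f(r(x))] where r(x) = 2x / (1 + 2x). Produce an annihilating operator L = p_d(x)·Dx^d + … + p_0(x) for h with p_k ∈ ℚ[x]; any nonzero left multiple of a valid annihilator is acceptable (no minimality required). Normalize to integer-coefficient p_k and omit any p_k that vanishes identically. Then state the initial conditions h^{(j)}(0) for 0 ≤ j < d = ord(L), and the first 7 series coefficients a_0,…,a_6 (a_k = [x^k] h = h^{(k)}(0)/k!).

f: a_k = 3, 12, 24, 32, 32, 128/5, 256/15, …
Change of var in L_f (x↦r) gives L₀.
Derive L from L₀ (diff closure).
L = (4 - 8·x) + (-1 - 4·x - 4·x^2)·Dx  (order 1).
h: a_k = 24, 96, -96, -256, 896, -5632/5, -8704/15, …
ICs: h(0) = 24.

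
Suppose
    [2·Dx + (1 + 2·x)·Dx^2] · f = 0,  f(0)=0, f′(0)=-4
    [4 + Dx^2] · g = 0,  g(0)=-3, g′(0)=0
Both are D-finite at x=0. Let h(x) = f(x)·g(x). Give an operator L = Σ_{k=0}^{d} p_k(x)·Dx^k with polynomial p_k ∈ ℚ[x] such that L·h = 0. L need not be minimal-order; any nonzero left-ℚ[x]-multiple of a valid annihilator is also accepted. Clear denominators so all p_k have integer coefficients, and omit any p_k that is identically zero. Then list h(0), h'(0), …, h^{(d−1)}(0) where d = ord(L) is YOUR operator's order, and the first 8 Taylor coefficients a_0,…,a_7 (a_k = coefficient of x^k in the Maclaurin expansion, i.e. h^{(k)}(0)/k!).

L = (-48 + 192·x + 1216·x^2 + 2048·x^3 + 1024·x^4) + (32 + 320·x + 768·x^2 + 512·x^3)·Dx + (160·x + 672·x^2 + 1024·x^3 + 512·x^4)·Dx^2 + (8 + 80·x + 192·x^2 + 128·x^3)·Dx^3 + (3 + 28·x + 92·x^2 + 128·x^3 + 64·x^4)·Dx^4  (order 4).
h: a_k = 0, 12, -12, -8, 0, 72/5, -24, 1488/35, …
ICs: h(0) = 0, h′(0) = 12, h′′(0) = -24, h′′′(0) = -48.

f: a_k = 0, -4, 4, -16/3, 8, -64/5, 64/3, -256/7, …
g: a_k = -3, 0, 6, 0, -2, 0, 4/15, 0, …
Product ⇒ symmetric product L₀, ord ≤ 4.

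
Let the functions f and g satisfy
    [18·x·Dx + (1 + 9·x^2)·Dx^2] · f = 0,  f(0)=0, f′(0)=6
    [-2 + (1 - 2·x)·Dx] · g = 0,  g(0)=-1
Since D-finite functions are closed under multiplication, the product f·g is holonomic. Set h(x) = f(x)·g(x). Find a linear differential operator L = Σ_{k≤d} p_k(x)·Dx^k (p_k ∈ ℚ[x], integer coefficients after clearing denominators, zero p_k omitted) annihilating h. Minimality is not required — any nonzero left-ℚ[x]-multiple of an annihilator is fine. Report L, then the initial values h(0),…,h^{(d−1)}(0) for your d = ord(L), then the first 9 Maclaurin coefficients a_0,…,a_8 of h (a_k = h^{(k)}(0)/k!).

f: a_k = 0, 6, 0, -18, 0, 486/5, 0, -4374/7, 0, …
g: a_k = -1, -2, -4, -8, -16, -32, -64, -128, -256, …
f·g: L₀ = L_f ⊗_s L_g, ord ≤ 2·1.
L = 36·x + (4 - 18·x + 72·x^2)·Dx + (-1 + 2·x - 9·x^2 + 18·x^3)·Dx^2  (order 2).
h: a_k = 0, -6, -12, -6, -12, -606/5, -1212/5, 4902/35, 9804/35, …
ICs: h(0) = 0, h′(0) = -6.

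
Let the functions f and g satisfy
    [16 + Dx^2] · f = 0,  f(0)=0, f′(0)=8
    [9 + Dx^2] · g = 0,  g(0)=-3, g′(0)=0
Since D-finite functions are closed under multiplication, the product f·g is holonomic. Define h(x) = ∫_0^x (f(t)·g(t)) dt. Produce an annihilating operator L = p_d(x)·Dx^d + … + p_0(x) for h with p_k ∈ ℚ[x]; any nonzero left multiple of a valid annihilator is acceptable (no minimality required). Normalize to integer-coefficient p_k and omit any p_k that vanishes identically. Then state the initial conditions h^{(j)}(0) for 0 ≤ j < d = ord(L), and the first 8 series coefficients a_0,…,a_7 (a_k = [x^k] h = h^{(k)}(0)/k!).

L = 49·Dx + 50·Dx^3 + Dx^5  (order 5).
h: a_k = 0, 0, -12, 0, 43, 0, -2101/30, 0, …
ICs: h(0) = 0, h′(0) = 0, h′′(0) = -24, h′′′(0) = 0, h′′′′(0) = 1032.

f: a_k = 0, 8, 0, -64/3, 0, 256/15, 0, -2048/315, …
g: a_k = -3, 0, 27/2, 0, -81/8, 0, 243/80, 0, …
h₀=f·g: eliminate ⇒ L₀, order ≤ 2·2.
∫: right-multiply L₀ by Dx.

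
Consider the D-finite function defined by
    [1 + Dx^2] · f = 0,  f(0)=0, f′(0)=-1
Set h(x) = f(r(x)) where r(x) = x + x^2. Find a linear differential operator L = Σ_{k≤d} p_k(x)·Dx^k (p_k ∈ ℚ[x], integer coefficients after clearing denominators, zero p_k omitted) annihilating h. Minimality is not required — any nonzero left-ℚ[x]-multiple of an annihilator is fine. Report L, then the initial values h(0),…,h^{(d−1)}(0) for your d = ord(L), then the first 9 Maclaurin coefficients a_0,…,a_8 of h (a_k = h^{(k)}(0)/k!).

L = (1 + 6·x + 12·x^2 + 8·x^3) - 2·Dx + (1 + 2·x)·Dx^2  (order 2).
h: a_k = 0, -1, -1, 1/6, 1/2, 59/120, 1/8, -419/5040, -59/720, …
ICs: h(0) = 0, h′(0) = -1.

f: a_k = 0, -1, 0, 1/6, 0, -1/120, 0, 1/5040, 0, …
Substitute x→r, Dx→(1/r')Dx; clear ⇒ L₀.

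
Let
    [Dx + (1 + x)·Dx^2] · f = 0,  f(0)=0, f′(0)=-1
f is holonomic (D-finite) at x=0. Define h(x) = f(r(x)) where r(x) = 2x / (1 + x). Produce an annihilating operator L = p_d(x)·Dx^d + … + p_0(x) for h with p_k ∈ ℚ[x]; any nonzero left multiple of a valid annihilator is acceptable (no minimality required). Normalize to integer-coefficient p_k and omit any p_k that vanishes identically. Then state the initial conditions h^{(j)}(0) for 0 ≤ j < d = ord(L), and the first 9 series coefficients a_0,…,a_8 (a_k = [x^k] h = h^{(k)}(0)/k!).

L = (4 + 6·x)·Dx + (1 + 4·x + 3·x^2)·Dx^2  (order 2).
h: a_k = 0, -2, 4, -26/3, 20, -242/5, 364/3, -2186/7, 820, …
ICs: h(0) = 0, h′(0) = -2.

f: a_k = 0, -1, 1/2, -1/3, 1/4, -1/5, 1/6, -1/7, 1/8, …
L₀ from L_f via x↦r, Dx↦r'^{-1}Dx.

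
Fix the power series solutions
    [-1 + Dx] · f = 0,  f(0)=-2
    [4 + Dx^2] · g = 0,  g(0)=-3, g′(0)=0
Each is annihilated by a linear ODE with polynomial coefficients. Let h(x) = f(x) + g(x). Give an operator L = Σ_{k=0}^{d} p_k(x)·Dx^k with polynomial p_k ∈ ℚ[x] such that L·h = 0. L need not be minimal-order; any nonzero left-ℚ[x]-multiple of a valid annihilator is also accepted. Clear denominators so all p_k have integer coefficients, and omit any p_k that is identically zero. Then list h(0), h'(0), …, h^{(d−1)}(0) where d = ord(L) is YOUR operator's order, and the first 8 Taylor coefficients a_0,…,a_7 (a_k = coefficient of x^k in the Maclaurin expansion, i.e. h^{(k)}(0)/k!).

L = -4 + 4·Dx - Dx^2 + Dx^3  (order 3).
h: a_k = -5, -2, 5, -1/3, -25/12, -1/60, 19/72, -1/2520, …
ICs: h(0) = -5, h′(0) = -2, h′′(0) = 10.

f: a_k = -2, -2, -1, -1/3, -1/12, -1/60, -1/360, -1/2520, …
g: a_k = -3, 0, 6, 0, -2, 0, 4/15, 0, …
Weyl lclm of L_f,L_g ⇒ L₀ (ord ≤ 3).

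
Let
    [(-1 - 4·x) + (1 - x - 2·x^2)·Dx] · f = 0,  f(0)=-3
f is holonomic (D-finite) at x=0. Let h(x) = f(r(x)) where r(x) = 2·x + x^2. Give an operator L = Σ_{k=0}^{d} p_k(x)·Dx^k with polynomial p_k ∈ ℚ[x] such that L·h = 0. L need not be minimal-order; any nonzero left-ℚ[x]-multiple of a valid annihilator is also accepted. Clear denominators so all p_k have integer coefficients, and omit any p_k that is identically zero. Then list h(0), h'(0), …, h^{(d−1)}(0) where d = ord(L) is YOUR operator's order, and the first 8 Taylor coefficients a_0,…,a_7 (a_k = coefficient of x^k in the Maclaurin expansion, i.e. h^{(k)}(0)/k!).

L = (2 + 16·x + 8·x^2) + (-1 + 3·x + 6·x^2 + 2·x^3)·Dx  (order 1).
h: a_k = -3, -6, -39, -156, -717, -3162, -14103, -62712, …
ICs: h(0) = -3.

f: a_k = -3, -3, -9, -15, -33, -63, -129, -255, …
f∘r: x↦r, Dx↦Dx/r' in L_f ⇒ L₀.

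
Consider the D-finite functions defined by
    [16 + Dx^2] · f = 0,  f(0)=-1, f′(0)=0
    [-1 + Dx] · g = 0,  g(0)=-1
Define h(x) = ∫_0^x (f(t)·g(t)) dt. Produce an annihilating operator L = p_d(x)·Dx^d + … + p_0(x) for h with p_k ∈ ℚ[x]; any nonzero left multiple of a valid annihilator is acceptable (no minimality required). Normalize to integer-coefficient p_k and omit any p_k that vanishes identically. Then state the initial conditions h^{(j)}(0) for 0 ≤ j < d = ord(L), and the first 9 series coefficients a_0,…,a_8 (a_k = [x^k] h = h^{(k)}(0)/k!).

L = 17·Dx - 2·Dx^2 + Dx^3  (order 3).
h: a_k = 0, 1, 1/2, -5/2, -47/24, 161/120, 1121/720, -11/112, -20047/40320, …
ICs: h(0) = 0, h′(0) = 1, h′′(0) = 1.

f: a_k = -1, 0, 8, 0, -32/3, 0, 256/45, 0, -512/315, …
g: a_k = -1, -1, -1/2, -1/6, -1/24, -1/120, -1/720, -1/5040, -1/40320, …
f·g: L₀ = L_f ⊗_s L_g, ord ≤ 2·1.
∫: right-multiply L₀ by Dx.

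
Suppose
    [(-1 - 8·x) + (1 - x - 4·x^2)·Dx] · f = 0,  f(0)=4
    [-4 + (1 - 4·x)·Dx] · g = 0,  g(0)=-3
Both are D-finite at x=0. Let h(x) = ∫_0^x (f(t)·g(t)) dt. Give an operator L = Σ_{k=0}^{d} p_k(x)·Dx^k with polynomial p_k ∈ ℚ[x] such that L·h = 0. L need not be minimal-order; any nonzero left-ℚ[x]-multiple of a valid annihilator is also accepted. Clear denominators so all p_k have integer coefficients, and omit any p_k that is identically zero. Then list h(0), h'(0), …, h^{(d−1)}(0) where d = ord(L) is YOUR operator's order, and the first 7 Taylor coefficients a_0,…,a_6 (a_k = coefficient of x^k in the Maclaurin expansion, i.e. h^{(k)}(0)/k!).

L = (-5 + 48·x^2)·Dx + (1 - 5·x + 16·x^3)·Dx^2  (order 2).
h: a_k = 0, -12, -30, -100, -327, -1116, -3850, …
ICs: h(0) = 0, h′(0) = -12.

f: a_k = 4, 4, 20, 36, 116, 260, 724, …
g: a_k = -3, -12, -48, -192, -768, -3072, -12288, …
Sym-product of L_f,L_g gives L₀ (≤ ord 1).
∫: right-multiply L₀ by Dx.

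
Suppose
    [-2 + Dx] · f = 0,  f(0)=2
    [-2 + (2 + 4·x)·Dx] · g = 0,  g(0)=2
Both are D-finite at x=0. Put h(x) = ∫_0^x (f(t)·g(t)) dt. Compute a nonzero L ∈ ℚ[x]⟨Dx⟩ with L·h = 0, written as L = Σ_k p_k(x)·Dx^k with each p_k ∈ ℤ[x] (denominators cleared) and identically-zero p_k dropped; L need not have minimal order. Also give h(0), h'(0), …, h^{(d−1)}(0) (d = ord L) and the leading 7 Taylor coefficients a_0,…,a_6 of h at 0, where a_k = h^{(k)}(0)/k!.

L = (-3 - 4·x)·Dx + (1 + 2·x)·Dx^2  (order 2).
h: a_k = 0, 4, 6, 14/3, 17/6, 11/10, 107/180, …
ICs: h(0) = 0, h′(0) = 4.

f: a_k = 2, 4, 4, 8/3, 4/3, 8/15, 8/45, …
g: a_k = 2, 2, -1, 1, -5/4, 7/4, -21/8, …
L₀ := L_f ⊗_s L_g (sym. prod.), ord ≤ 1.
∫: right-multiply L₀ by Dx.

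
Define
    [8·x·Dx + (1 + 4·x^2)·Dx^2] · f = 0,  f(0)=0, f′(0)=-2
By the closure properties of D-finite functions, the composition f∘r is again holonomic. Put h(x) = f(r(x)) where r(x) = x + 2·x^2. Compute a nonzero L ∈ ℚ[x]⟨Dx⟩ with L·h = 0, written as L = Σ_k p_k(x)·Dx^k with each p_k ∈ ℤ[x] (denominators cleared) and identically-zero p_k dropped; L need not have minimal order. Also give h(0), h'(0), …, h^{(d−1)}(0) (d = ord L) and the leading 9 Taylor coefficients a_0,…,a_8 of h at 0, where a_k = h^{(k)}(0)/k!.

f: a_k = 0, -2, 0, 8/3, 0, -32/5, 0, 128/7, 0, …
Substitute x→r, Dx→(1/r')Dx; clear ⇒ L₀.
L = (-4 + 8·x + 64·x^2 + 192·x^3 + 192·x^4)·Dx + (1 + 4·x + 4·x^2 + 32·x^3 + 80·x^4 + 64·x^5)·Dx^2  (order 2).
h: a_k = 0, -2, -4, 8/3, 16, 128/5, -128/3, -1664/7, -256, …
ICs: h(0) = 0, h′(0) = -2.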